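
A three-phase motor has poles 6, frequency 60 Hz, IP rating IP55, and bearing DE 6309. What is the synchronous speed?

1200 rpm

n_s = 120f/p = 120×60/6 = 1200 rpm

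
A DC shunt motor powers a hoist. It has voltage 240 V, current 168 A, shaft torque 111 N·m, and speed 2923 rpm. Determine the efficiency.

84.3 %

ω = 2π × 2923/60 = 306.1 rad/s; P_out = τω = 111 × 306.1 = 33977 W
P_in = V·I = 240 × 168 = 40320 W
η = P_out / P_in = 33977 / 40320 = 0.843 = 84.3%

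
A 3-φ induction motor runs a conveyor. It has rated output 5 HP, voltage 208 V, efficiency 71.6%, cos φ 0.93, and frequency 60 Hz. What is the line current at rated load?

15.5 A

P_out = 5 × 746 = 3730 W
P_in = P_out / η = 3730 / 0.716 = 5209 W
I_L = P_in / (√3·V_L·cosφ) = 5209 / (1.732 × 208 × 0.93) = 15.5 A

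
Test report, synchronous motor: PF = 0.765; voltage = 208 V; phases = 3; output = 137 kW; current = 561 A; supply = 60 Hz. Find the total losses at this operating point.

17600 W

P_in = √3·V·I·cosφ = 1.732×208×561×0.765 = 154609 W
P_out = 137000 W
Losses = P_in − P_out = 154609 − 137000 = 17609 W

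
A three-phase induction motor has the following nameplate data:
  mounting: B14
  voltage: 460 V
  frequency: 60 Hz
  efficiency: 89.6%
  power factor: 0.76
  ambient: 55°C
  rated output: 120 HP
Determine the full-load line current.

P_out = 120 × 746 = 89520 W
P_in = P_out / η = 89520 / 0.896 = 99911 W
I_L = P_in / (√3·V_L·cosφ) = 99911 / (1.732 × 460 × 0.76) = 165 A

165 A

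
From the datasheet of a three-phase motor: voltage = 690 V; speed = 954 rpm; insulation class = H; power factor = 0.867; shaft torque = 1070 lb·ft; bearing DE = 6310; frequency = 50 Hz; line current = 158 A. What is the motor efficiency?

88.5 %

τ = 1070 lb·ft × 1.356 = 1451 N·m
ω = 2π × 954/60 = 99.9 rad/s; P_out = τω = 1451 × 99.9 = 144955 W
P_in = √3·V_L·I_L·cosφ = 1.732 × 690 × 158 × 0.867 = 163709 W
η = P_out / P_in = 144955 / 163709 = 0.885 = 88.5%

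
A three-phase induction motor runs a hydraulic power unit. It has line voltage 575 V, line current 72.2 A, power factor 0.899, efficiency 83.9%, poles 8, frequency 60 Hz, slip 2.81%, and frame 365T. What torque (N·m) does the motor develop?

592 N·m

P_in = √3·V·I·cosφ = 1.732 × 575 × 72.2 × 0.899 = 64642 W
P_out = η·P_in = 0.839 × 64642 = 54235 W
n_s = 120×60/8 = 900 rpm; n = 900×(1−0.0281) = 875 rpm
ω = 2π×875/60 = 91.63 rad/s
τ = P_out/ω = 54235/91.63 = 592 N·m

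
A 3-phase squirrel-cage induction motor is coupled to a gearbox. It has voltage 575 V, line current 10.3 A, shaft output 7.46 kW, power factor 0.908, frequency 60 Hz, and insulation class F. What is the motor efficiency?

P_out = 7.46 kW = 7460 W
P_in = √3·V_L·I_L·cosφ = 1.732 × 575 × 10.3 × 0.908 = 9314 W
η = P_out / P_in = 7460 / 9314 = 0.801 = 80.1%

80.1 %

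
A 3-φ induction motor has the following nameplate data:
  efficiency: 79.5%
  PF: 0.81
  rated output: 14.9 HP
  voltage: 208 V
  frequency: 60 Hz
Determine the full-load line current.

47.9 A

P_out = 14.9 × 746 = 11115 W
P_in = P_out / η = 11115 / 0.795 = 13981 W
I_L = P_in / (√3·V_L·cosφ) = 13981 / (1.732 × 208 × 0.81) = 47.9 A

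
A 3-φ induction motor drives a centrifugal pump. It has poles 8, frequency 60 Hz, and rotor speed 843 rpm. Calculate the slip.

n_s = 120f/p = 120×60/8 = 900 rpm
s = (n_s − n)/n_s = (900 − 843)/900 = 0.0633

6.3 %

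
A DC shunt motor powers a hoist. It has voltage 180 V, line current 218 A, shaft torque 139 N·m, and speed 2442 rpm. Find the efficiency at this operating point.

90.6 %

ω = 2π × 2442/60 = 255.7 rad/s; P_out = τω = 139 × 255.7 = 35542 W
P_in = V·I = 180 × 218 = 39240 W
η = P_out / P_in = 35542 / 39240 = 0.906 = 90.6%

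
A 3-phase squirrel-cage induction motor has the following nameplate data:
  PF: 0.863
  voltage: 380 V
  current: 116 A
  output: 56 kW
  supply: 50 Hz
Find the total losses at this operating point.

9890 W

P_in = √3·V·I·cosφ = 1.732×380×116×0.863 = 65887 W
P_out = 56000 W
Losses = P_in − P_out = 65887 − 56000 = 9887 W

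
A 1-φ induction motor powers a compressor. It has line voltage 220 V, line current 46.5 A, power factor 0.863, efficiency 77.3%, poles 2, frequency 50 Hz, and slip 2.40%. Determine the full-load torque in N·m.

22.3 N·m

P_in = V·I·cosφ = 220 × 46.5 × 0.863 = 8828 W
P_out = η·P_in = 0.773 × 8828 = 6824 W
n_s = 120×50/2 = 3000 rpm; n = 3000×(1−0.024) = 2928 rpm
ω = 2π×2928/60 = 306.6 rad/s
τ = P_out/ω = 6824/306.6 = 22.3 N·m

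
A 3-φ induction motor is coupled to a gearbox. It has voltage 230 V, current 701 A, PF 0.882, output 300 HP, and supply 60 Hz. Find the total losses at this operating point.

P_in = √3·V·I·cosφ = 1.732×230×701×0.882 = 246299 W
P_out = 300×746 = 223800 W
Losses = P_in − P_out = 246299 − 223800 = 22499 W

22.5 kW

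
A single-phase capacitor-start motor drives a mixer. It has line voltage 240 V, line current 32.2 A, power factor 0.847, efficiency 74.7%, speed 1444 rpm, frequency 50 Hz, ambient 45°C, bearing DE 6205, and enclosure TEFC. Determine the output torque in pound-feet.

P_in = V·I·cosφ = 240 × 32.2 × 0.847 = 6546 W
P_out = η·P_in = 0.747 × 6546 = 4890 W
n = 1444 rpm
ω = 2π×1444/60 = 151.2 rad/s
τ = P_out/ω = 4890/151.2 = 32.34 N·m
In lb·ft: 32.34/1.356 = 23.8 lb·ft

23.8 lb·ft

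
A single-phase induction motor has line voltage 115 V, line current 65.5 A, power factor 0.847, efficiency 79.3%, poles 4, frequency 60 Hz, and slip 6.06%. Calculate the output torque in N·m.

28.6 N·m

P_in = V·I·cosφ = 115 × 65.5 × 0.847 = 6380 W
P_out = η·P_in = 0.793 × 6380 = 5059 W
n_s = 120×60/4 = 1800 rpm; n = 1800×(1−0.0606) = 1691 rpm
ω = 2π×1691/60 = 177.1 rad/s
τ = P_out/ω = 5059/177.1 = 28.6 N·m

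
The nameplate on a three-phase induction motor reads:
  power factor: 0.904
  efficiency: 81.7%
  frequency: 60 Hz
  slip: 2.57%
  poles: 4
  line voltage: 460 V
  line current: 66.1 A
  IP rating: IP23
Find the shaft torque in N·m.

P_in = √3·V·I·cosφ = 1.732 × 460 × 66.1 × 0.904 = 47608 W
P_out = η·P_in = 0.817 × 47608 = 38896 W
n_s = 120×60/4 = 1800 rpm; n = 1800×(1−0.0257) = 1754 rpm
ω = 2π×1754/60 = 183.7 rad/s
τ = P_out/ω = 38896/183.7 = 212 N·m

212 N·m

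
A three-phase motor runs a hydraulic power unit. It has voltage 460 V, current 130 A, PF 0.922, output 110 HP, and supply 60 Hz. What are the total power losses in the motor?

13.4 kW

P_in = √3·V·I·cosφ = 1.732×460×130×0.922 = 95495 W
P_out = 110×746 = 82060 W
Losses = P_in − P_out = 95495 − 82060 = 13435 W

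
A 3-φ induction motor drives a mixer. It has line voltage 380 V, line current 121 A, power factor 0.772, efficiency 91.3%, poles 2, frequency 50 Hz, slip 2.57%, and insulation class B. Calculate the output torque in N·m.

P_in = √3·V·I·cosφ = 1.732 × 380 × 121 × 0.772 = 61480 W
P_out = η·P_in = 0.913 × 61480 = 56131 W
n_s = 120×50/2 = 3000 rpm; n = 3000×(1−0.0257) = 2923 rpm
ω = 2π×2923/60 = 306.1 rad/s
τ = P_out/ω = 56131/306.1 = 183 N·m

183 N·m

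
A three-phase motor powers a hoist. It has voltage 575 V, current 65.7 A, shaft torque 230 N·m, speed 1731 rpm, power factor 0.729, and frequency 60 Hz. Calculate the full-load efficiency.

ω = 2π × 1731/60 = 181.3 rad/s; P_out = τω = 230 × 181.3 = 41699 W
P_in = √3·V_L·I_L·cosφ = 1.732 × 575 × 65.7 × 0.729 = 47699 W
η = P_out / P_in = 41699 / 47699 = 0.874 = 87.4%

87.4 %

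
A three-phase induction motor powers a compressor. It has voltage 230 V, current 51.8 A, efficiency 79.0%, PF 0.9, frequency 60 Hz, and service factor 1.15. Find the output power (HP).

19.7 HP

P_in = √3·V·I·cosφ = 1.732 × 230 × 51.8 × 0.9 = 18572 W
P_out = η·P_in = 0.79 × 18572 = 14672 W
= 14672/746 = 19.7 HP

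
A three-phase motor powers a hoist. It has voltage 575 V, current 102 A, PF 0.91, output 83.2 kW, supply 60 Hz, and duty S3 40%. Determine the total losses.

P_in = √3·V·I·cosφ = 1.732×575×102×0.91 = 92439 W
P_out = 83200 W
Losses = P_in − P_out = 92439 − 83200 = 9239 W

9.24 kW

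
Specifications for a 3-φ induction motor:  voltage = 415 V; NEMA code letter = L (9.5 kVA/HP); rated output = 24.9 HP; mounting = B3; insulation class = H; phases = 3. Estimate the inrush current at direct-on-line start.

S_LR = 9.5 × 24.9 = 236.55 kVA
I_LR = S_LR/(√3·V_L) = 236550/(1.732×415) = 329 A

329 A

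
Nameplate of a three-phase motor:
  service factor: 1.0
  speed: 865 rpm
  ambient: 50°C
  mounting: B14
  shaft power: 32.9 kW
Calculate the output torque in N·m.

363 N·m

ω = 2π × 865/60 = 90.58 rad/s
τ = P/ω = 32900/90.58 = 363 N·m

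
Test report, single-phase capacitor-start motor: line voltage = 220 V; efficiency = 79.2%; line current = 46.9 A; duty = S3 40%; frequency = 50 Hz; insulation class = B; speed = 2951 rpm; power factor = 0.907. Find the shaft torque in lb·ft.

17.7 lb·ft

P_in = V·I·cosφ = 220 × 46.9 × 0.907 = 9358 W
P_out = η·P_in = 0.792 × 9358 = 7412 W
n = 2951 rpm
ω = 2π×2951/60 = 309 rad/s
τ = P_out/ω = 7412/309 = 23.99 N·m
In lb·ft: 23.99/1.356 = 17.7 lb·ft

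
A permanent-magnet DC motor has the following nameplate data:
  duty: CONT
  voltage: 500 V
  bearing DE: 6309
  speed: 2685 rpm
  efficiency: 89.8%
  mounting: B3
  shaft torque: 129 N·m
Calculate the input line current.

80.8 A

ω = 2π×2685/60 = 281.2 rad/s; P_out = τω = 129 × 281.2 = 36275 W
P_in = P_out / η = 36275 / 0.898 = 40395 W
I = P_in / V = 40395 / 500 = 80.8 A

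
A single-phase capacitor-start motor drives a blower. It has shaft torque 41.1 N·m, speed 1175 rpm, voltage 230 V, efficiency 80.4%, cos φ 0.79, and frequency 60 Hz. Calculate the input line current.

34.6 A

ω = 2π×1175/60 = 123 rad/s; P_out = τω = 41.1 × 123 = 5055 W
P_in = P_out / η = 5055 / 0.804 = 6287 W
I = P_in / (V·cosφ) = 6287 / (230 × 0.79) = 34.6 A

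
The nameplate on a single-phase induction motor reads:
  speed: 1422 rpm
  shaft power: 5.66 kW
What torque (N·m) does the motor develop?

ω = 2π × 1422/60 = 148.9 rad/s
τ = P/ω = 5660/148.9 = 38 N·m

38 N·m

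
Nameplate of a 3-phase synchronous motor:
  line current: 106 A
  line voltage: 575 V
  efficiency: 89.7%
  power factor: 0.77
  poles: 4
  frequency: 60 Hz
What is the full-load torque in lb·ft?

P_in = √3·V·I·cosφ = 1.732 × 575 × 106 × 0.77 = 81285 W
P_out = η·P_in = 0.897 × 81285 = 72913 W
n = n_s = 120×60/4 = 1800 rpm (synchronous)
ω = 2π×1800/60 = 188.5 rad/s
τ = P_out/ω = 72913/188.5 = 386.8 N·m
In lb·ft: 386.8/1.356 = 285 lb·ft

285 lb·ft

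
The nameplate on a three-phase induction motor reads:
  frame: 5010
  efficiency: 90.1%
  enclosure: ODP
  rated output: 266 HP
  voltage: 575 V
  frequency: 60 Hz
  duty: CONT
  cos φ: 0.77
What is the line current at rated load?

287 A

P_out = 266 × 746 = 198436 W
P_in = P_out / η = 198436 / 0.901 = 220240 W
I_L = P_in / (√3·V_L·cosφ) = 220240 / (1.732 × 575 × 0.77) = 287 A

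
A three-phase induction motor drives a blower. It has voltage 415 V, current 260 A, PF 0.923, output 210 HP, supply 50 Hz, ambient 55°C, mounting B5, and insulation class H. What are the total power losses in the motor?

15.8 kW

P_in = √3·V·I·cosφ = 1.732×415×260×0.923 = 172493 W
P_out = 210×746 = 156660 W
Losses = P_in − P_out = 172493 − 156660 = 15833 W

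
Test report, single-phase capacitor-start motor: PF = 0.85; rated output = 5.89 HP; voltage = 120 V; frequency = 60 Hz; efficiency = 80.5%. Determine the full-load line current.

P_out = 5.89 × 746 = 4394 W
P_in = P_out / η = 4394 / 0.805 = 5458 W
I = P_in / (V·cosφ) = 5458 / (120 × 0.85) = 53.5 A

53.5 A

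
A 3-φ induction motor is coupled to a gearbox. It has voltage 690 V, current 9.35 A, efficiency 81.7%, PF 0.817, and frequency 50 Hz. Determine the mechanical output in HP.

10 HP

P_in = √3·V·I·cosφ = 1.732 × 690 × 9.35 × 0.817 = 9129 W
P_out = η·P_in = 0.817 × 9129 = 7458 W
= 7458/746 = 10 HP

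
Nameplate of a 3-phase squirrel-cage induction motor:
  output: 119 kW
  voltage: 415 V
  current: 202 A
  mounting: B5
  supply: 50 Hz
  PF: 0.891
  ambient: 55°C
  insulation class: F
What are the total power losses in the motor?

10.4 kW

P_in = √3·V·I·cosφ = 1.732×415×202×0.891 = 129367 W
P_out = 119000 W
Losses = P_in − P_out = 129367 − 119000 = 10367 W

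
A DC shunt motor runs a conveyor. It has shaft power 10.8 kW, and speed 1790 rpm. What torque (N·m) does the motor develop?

ω = 2π × 1790/60 = 187.4 rad/s
τ = P/ω = 10800/187.4 = 57.6 N·m

57.6 N·m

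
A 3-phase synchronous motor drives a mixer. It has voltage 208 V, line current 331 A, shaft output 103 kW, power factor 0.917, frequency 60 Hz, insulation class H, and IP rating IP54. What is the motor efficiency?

94.2 %

P_out = 103 kW = 103000 W
P_in = √3·V_L·I_L·cosφ = 1.732 × 208 × 331 × 0.917 = 109347 W
η = P_out / P_in = 103000 / 109347 = 0.942 = 94.2%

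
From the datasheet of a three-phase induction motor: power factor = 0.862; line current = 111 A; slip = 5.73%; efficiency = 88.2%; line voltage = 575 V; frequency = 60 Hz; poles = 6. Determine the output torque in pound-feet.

523 lb·ft

P_in = √3·V·I·cosφ = 1.732 × 575 × 111 × 0.862 = 95290 W
P_out = η·P_in = 0.882 × 95290 = 84046 W
n_s = 120×60/6 = 1200 rpm; n = 1200×(1−0.0573) = 1131 rpm
ω = 2π×1131/60 = 118.4 rad/s
τ = P_out/ω = 84046/118.4 = 709.8 N·m
In lb·ft: 709.8/1.356 = 523 lb·ft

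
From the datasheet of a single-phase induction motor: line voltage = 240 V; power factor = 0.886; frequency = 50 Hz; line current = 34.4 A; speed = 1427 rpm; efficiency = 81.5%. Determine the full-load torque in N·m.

P_in = V·I·cosφ = 240 × 34.4 × 0.886 = 7315 W
P_out = η·P_in = 0.815 × 7315 = 5962 W
n = 1427 rpm
ω = 2π×1427/60 = 149.4 rad/s
τ = P_out/ω = 5962/149.4 = 39.9 N·m

39.9 N·m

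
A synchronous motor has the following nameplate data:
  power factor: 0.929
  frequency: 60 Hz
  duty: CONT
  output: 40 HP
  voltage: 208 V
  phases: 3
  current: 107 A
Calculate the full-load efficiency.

83.3 %

P_out = 40 × 746 = 29840 W
P_in = √3·V_L·I_L·cosφ = 1.732 × 208 × 107 × 0.929 = 35811 W
η = P_out / P_in = 29840 / 35811 = 0.833 = 83.3%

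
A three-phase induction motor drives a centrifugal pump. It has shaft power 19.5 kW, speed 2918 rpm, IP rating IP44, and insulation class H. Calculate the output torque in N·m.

ω = 2π × 2918/60 = 305.6 rad/s
τ = P/ω = 19500/305.6 = 63.8 N·m

63.8 N·m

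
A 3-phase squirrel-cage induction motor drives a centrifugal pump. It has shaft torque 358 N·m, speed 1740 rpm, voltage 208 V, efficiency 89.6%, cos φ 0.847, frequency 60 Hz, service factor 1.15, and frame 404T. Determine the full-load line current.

ω = 2π×1740/60 = 182.2 rad/s; P_out = τω = 358 × 182.2 = 65228 W
P_in = P_out / η = 65228 / 0.896 = 72799 W
I_L = P_in / (√3·V_L·cosφ) = 72799 / (1.732 × 208 × 0.847) = 239 A

239 A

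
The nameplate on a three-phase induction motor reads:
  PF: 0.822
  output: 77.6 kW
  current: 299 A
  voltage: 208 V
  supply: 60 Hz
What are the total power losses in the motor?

P_in = √3·V·I·cosφ = 1.732×208×299×0.822 = 88543 W
P_out = 77600 W
Losses = P_in − P_out = 88543 − 77600 = 10943 W

10.9 kW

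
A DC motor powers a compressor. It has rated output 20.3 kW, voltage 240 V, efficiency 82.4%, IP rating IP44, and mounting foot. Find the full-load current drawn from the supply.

103 A

P_out = 20.3 kW = 20300 W
P_in = P_out / η = 20300 / 0.824 = 24636 W
I = P_in / V = 24636 / 240 = 103 A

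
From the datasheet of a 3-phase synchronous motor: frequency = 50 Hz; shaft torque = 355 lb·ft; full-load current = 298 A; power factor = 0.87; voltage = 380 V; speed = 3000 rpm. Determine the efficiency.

τ = 355 lb·ft × 1.356 = 481.4 N·m
ω = 2π × 3000/60 = 314.2 rad/s; P_out = τω = 481.4 × 314.2 = 151256 W
P_in = √3·V_L·I_L·cosφ = 1.732 × 380 × 298 × 0.87 = 170635 W
η = P_out / P_in = 151256 / 170635 = 0.886 = 88.6%

88.6 %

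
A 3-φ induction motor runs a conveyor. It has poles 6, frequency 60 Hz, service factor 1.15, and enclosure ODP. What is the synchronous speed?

1200 rpm

n_s = 120f/p = 120×60/6 = 1200 rpm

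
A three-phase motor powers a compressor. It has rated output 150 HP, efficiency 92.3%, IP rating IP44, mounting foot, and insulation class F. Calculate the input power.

P_out = 150 × 746 = 111900 W
P_in = P_out/η = 111900/0.923 = 121235 W = 121 kW

121 kW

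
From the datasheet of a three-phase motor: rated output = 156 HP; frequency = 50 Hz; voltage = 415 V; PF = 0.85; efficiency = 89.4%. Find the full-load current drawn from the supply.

213 A

P_out = 156 × 746 = 116376 W
P_in = P_out / η = 116376 / 0.894 = 130174 W
I_L = P_in / (√3·V_L·cosφ) = 130174 / (1.732 × 415 × 0.85) = 213 A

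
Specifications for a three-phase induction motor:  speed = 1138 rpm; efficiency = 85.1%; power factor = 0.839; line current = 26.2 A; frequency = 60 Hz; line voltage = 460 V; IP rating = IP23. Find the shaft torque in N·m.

P_in = √3·V·I·cosφ = 1.732 × 460 × 26.2 × 0.839 = 17513 W
P_out = η·P_in = 0.851 × 17513 = 14904 W
n = 1138 rpm
ω = 2π×1138/60 = 119.2 rad/s
τ = P_out/ω = 14904/119.2 = 125 N·m

125 N·m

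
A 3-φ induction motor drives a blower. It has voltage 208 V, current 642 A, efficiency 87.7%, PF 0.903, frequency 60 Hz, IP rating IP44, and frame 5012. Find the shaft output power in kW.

183 kW

P_in = √3·V·I·cosφ = 1.732 × 208 × 642 × 0.903 = 208850 W
P_out = η·P_in = 0.877 × 208850 = 183161 W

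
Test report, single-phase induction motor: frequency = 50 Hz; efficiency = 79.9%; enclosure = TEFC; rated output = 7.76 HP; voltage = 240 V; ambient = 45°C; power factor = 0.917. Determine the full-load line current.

P_out = 7.76 × 746 = 5789 W
P_in = P_out / η = 5789 / 0.799 = 7245 W
I = P_in / (V·cosφ) = 7245 / (240 × 0.917) = 32.9 A

32.9 A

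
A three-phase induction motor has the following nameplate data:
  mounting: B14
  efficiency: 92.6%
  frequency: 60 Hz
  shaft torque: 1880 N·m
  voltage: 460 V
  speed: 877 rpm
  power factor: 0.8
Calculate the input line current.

293 A

ω = 2π×877/60 = 91.84 rad/s; P_out = τω = 1880 × 91.84 = 172659 W
P_in = P_out / η = 172659 / 0.926 = 186457 W
I_L = P_in / (√3·V_L·cosφ) = 186457 / (1.732 × 460 × 0.8) = 293 A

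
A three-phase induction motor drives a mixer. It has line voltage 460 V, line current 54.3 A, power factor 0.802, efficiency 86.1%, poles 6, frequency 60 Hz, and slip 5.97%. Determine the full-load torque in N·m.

P_in = √3·V·I·cosφ = 1.732 × 460 × 54.3 × 0.802 = 34696 W
P_out = η·P_in = 0.861 × 34696 = 29873 W
n_s = 120×60/6 = 1200 rpm; n = 1200×(1−0.0597) = 1128 rpm
ω = 2π×1128/60 = 118.1 rad/s
τ = P_out/ω = 29873/118.1 = 253 N·m

253 N·m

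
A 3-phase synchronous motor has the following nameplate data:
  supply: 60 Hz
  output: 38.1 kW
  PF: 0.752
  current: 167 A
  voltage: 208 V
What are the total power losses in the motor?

7.14 kW

P_in = √3·V·I·cosφ = 1.732×208×167×0.752 = 45242 W
P_out = 38100 W
Losses = P_in − P_out = 45242 − 38100 = 7142 W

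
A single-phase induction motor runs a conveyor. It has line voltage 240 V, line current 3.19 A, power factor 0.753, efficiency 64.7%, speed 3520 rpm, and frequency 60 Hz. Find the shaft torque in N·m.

1.01 N·m

P_in = V·I·cosφ = 240 × 3.19 × 0.753 = 576 W
P_out = η·P_in = 0.647 × 576 = 373 W
n = 3520 rpm
ω = 2π×3520/60 = 368.6 rad/s
τ = P_out/ω = 373/368.6 = 1.01 N·m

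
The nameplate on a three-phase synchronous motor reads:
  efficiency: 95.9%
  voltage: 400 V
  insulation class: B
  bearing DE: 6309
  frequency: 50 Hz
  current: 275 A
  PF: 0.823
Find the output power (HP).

P_in = √3·V·I·cosφ = 1.732 × 400 × 275 × 0.823 = 156798 W
P_out = η·P_in = 0.959 × 156798 = 150369 W
= 150369/746 = 202 HP

202 HP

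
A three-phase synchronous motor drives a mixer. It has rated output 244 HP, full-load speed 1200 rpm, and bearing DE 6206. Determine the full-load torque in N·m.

P_out = 244 × 746 = 182024 W
ω = 2π × 1200/60 = 125.7 rad/s
τ = P_out/ω = 182024/125.7 = 1450 N·m

1450 N·m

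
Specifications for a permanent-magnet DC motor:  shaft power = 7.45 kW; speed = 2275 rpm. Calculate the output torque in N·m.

ω = 2π × 2275/60 = 238.2 rad/s
τ = P/ω = 7450/238.2 = 31.3 N·m

31.3 N·m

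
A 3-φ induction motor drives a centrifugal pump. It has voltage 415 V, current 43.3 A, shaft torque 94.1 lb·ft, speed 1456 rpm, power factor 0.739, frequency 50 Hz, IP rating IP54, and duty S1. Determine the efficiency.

84.6 %

τ = 94.1 lb·ft × 1.356 = 127.6 N·m
ω = 2π × 1456/60 = 152.5 rad/s; P_out = τω = 127.6 × 152.5 = 19459 W
P_in = √3·V_L·I_L·cosφ = 1.732 × 415 × 43.3 × 0.739 = 23000 W
η = P_out / P_in = 19459 / 23000 = 0.846 = 84.6%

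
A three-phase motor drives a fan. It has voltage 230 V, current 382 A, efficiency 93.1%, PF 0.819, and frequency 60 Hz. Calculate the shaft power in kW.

P_in = √3·V·I·cosφ = 1.732 × 230 × 382 × 0.819 = 124630 W
P_out = η·P_in = 0.931 × 124630 = 116031 W

116 kW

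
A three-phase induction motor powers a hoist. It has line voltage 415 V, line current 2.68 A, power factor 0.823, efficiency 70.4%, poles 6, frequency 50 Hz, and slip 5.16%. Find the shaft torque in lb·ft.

P_in = √3·V·I·cosφ = 1.732 × 415 × 2.68 × 0.823 = 1585 W
P_out = η·P_in = 0.704 × 1585 = 1116 W
n_s = 120×50/6 = 1000 rpm; n = 1000×(1−0.0516) = 948 rpm
ω = 2π×948/60 = 99.27 rad/s
τ = P_out/ω = 1116/99.27 = 11.24 N·m
In lb·ft: 11.24/1.356 = 8.29 lb·ft

8.29 lb·ft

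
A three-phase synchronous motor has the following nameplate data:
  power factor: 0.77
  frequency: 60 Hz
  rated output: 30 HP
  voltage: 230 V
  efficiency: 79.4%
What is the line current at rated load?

91.9 A

P_out = 30 × 746 = 22380 W
P_in = P_out / η = 22380 / 0.794 = 28186 W
I_L = P_in / (√3·V_L·cosφ) = 28186 / (1.732 × 230 × 0.77) = 91.9 A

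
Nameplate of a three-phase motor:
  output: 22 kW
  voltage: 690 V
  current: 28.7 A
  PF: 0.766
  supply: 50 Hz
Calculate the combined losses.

P_in = √3·V·I·cosφ = 1.732×690×28.7×0.766 = 26273 W
P_out = 22000 W
Losses = P_in − P_out = 26273 − 22000 = 4273 W

4270 W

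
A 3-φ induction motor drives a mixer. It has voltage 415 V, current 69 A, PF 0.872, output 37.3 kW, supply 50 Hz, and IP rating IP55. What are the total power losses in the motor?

P_in = √3·V·I·cosφ = 1.732×415×69×0.872 = 43248 W
P_out = 37300 W
Losses = P_in − P_out = 43248 − 37300 = 5948 W

5950 W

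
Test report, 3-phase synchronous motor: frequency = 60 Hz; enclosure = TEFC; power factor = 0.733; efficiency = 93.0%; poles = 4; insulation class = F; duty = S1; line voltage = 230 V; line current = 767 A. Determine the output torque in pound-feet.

815 lb·ft

P_in = √3·V·I·cosφ = 1.732 × 230 × 767 × 0.733 = 223962 W
P_out = η·P_in = 0.93 × 223962 = 208285 W
n = n_s = 120×60/4 = 1800 rpm (synchronous)
ω = 2π×1800/60 = 188.5 rad/s
τ = P_out/ω = 208285/188.5 = 1105 N·m
In lb·ft: 1105/1.356 = 815 lb·ft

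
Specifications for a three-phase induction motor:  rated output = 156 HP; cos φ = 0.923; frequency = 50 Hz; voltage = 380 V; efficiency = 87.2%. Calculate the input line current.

P_out = 156 × 746 = 116376 W
P_in = P_out / η = 116376 / 0.872 = 133459 W
I_L = P_in / (√3·V_L·cosφ) = 133459 / (1.732 × 380 × 0.923) = 220 A

220 A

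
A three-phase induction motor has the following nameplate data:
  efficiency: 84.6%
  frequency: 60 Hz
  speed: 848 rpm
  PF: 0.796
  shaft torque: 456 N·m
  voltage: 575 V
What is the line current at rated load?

ω = 2π×848/60 = 88.8 rad/s; P_out = τω = 456 × 88.8 = 40493 W
P_in = P_out / η = 40493 / 0.846 = 47864 W
I_L = P_in / (√3·V_L·cosφ) = 47864 / (1.732 × 575 × 0.796) = 60.4 A

60.4 A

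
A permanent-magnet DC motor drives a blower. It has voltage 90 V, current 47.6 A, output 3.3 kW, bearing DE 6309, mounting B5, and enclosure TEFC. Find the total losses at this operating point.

P_in = V·I = 90×47.6 = 4284 W
P_out = 3300 W
Losses = P_in − P_out = 4284 − 3300 = 984 W

984 W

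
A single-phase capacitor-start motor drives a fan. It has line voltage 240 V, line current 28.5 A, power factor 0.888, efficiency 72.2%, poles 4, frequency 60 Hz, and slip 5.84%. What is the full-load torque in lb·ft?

P_in = V·I·cosφ = 240 × 28.5 × 0.888 = 6074 W
P_out = η·P_in = 0.722 × 6074 = 4385 W
n_s = 120×60/4 = 1800 rpm; n = 1800×(1−0.0584) = 1695 rpm
ω = 2π×1695/60 = 177.5 rad/s
τ = P_out/ω = 4385/177.5 = 24.7 N·m
In lb·ft: 24.7/1.356 = 18.2 lb·ft

18.2 lb·ft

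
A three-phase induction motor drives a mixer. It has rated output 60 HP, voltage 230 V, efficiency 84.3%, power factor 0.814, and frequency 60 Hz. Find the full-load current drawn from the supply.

P_out = 60 × 746 = 44760 W
P_in = P_out / η = 44760 / 0.843 = 53096 W
I_L = P_in / (√3·V_L·cosφ) = 53096 / (1.732 × 230 × 0.814) = 164 A

164 A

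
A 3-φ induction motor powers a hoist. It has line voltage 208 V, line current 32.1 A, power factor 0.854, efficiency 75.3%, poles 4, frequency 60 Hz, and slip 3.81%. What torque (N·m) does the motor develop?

41 N·m

P_in = √3·V·I·cosφ = 1.732 × 208 × 32.1 × 0.854 = 9876 W
P_out = η·P_in = 0.753 × 9876 = 7437 W
n_s = 120×60/4 = 1800 rpm; n = 1800×(1−0.0381) = 1731 rpm
ω = 2π×1731/60 = 181.3 rad/s
τ = P_out/ω = 7437/181.3 = 41 N·m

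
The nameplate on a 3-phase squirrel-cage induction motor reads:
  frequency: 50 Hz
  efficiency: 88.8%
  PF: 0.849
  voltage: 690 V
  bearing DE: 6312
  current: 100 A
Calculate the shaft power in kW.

90.1 kW

P_in = √3·V·I·cosφ = 1.732 × 690 × 100 × 0.849 = 101462 W
P_out = η·P_in = 0.888 × 101462 = 90098 W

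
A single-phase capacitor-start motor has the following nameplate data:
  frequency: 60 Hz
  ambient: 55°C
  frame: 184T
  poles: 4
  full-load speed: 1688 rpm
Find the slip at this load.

6.22 %

n_s = 120f/p = 120×60/4 = 1800 rpm
s = (n_s − n)/n_s = (1800 − 1688)/1800 = 0.0622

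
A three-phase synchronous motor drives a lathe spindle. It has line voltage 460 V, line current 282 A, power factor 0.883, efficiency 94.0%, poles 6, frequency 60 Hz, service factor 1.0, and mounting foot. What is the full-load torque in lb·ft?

1090 lb·ft

P_in = √3·V·I·cosφ = 1.732 × 460 × 282 × 0.883 = 198388 W
P_out = η·P_in = 0.94 × 198388 = 186485 W
n = n_s = 120×60/6 = 1200 rpm (synchronous)
ω = 2π×1200/60 = 125.7 rad/s
τ = P_out/ω = 186485/125.7 = 1484 N·m
In lb·ft: 1484/1.356 = 1090 lb·ft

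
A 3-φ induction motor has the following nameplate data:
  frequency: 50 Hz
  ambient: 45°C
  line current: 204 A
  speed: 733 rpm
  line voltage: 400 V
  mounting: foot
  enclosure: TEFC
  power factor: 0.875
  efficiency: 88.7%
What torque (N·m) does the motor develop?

P_in = √3·V·I·cosφ = 1.732 × 400 × 204 × 0.875 = 123665 W
P_out = η·P_in = 0.887 × 123665 = 109691 W
n = 733 rpm
ω = 2π×733/60 = 76.76 rad/s
τ = P_out/ω = 109691/76.76 = 1430 N·m

1430 N·m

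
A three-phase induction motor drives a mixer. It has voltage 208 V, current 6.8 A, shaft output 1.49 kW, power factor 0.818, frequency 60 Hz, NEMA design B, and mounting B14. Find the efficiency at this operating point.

74.4 %

P_out = 1.49 kW = 1490 W
P_in = √3·V_L·I_L·cosφ = 1.732 × 208 × 6.8 × 0.818 = 2004 W
η = P_out / P_in = 1490 / 2004 = 0.744 = 74.4%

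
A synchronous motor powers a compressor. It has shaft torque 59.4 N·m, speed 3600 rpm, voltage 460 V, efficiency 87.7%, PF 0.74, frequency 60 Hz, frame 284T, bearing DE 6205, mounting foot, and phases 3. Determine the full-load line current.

43.3 A

ω = 2π×3600/60 = 377 rad/s; P_out = τω = 59.4 × 377 = 22394 W
P_in = P_out / η = 22394 / 0.877 = 25535 W
I_L = P_in / (√3·V_L·cosφ) = 25535 / (1.732 × 460 × 0.74) = 43.3 A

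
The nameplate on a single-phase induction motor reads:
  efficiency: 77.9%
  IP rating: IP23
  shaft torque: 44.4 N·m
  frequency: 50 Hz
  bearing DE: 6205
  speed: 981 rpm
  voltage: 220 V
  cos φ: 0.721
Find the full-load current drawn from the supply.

36.9 A

ω = 2π×981/60 = 102.7 rad/s; P_out = τω = 44.4 × 102.7 = 4560 W
P_in = P_out / η = 4560 / 0.779 = 5854 W
I = P_in / (V·cosφ) = 5854 / (220 × 0.721) = 36.9 A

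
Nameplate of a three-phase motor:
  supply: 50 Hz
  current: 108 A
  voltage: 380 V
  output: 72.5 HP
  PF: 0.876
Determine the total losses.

8.18 kW

P_in = √3·V·I·cosφ = 1.732×380×108×0.876 = 62267 W
P_out = 72.5×746 = 54085 W
Losses = P_in − P_out = 62267 − 54085 = 8182 W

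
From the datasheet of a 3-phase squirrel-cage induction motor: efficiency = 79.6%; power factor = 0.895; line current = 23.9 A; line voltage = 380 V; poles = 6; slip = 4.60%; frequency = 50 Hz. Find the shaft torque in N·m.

112 N·m

P_in = √3·V·I·cosφ = 1.732 × 380 × 23.9 × 0.895 = 14078 W
P_out = η·P_in = 0.796 × 14078 = 11206 W
n_s = 120×50/6 = 1000 rpm; n = 1000×(1−0.046) = 954 rpm
ω = 2π×954/60 = 99.9 rad/s
τ = P_out/ω = 11206/99.9 = 112 N·m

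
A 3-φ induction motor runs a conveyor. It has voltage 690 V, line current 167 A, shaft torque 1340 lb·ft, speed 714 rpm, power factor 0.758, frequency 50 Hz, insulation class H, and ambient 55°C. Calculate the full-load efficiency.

89.8 %

τ = 1340 lb·ft × 1.356 = 1817 N·m
ω = 2π × 714/60 = 74.77 rad/s; P_out = τω = 1817 × 74.77 = 135857 W
P_in = √3·V_L·I_L·cosφ = 1.732 × 690 × 167 × 0.758 = 151280 W
η = P_out / P_in = 135857 / 151280 = 0.898 = 89.8%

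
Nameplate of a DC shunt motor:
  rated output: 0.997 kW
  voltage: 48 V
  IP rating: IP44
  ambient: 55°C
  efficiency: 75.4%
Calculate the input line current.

P_out = 0.997 kW = 997 W
P_in = P_out / η = 997 / 0.754 = 1322 W
I = P_in / V = 1322 / 48 = 27.5 A

27.5 A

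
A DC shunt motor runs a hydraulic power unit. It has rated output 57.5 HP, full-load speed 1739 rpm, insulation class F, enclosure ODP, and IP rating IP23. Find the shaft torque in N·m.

P_out = 57.5 × 746 = 42895 W
ω = 2π × 1739/60 = 182.1 rad/s
τ = P_out/ω = 42895/182.1 = 236 N·m

236 N·m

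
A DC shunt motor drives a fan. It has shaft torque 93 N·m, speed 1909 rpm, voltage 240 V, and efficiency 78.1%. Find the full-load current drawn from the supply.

ω = 2π×1909/60 = 199.9 rad/s; P_out = τω = 93 × 199.9 = 18591 W
P_in = P_out / η = 18591 / 0.781 = 23804 W
I = P_in / V = 23804 / 240 = 99.2 A

99.2 A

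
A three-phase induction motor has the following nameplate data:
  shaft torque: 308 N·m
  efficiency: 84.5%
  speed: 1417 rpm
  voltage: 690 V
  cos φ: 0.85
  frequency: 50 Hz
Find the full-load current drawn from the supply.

53.2 A

ω = 2π×1417/60 = 148.4 rad/s; P_out = τω = 308 × 148.4 = 45707 W
P_in = P_out / η = 45707 / 0.845 = 54091 W
I_L = P_in / (√3·V_L·cosφ) = 54091 / (1.732 × 690 × 0.85) = 53.2 A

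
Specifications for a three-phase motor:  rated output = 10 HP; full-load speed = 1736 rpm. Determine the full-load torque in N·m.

P_out = 10 × 746 = 7460 W
ω = 2π × 1736/60 = 181.8 rad/s
τ = P_out/ω = 7460/181.8 = 41 N·m

41 N·m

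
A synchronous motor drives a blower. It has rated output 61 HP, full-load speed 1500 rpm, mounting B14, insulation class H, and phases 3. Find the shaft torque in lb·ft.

214 lb·ft

P_out = 61 × 746 = 45506 W
ω = 2π × 1500/60 = 157.1 rad/s
τ = P_out/ω = 45506/157.1 = 289.7 N·m
In lb·ft: 289.7/1.356 = 214 lb·ft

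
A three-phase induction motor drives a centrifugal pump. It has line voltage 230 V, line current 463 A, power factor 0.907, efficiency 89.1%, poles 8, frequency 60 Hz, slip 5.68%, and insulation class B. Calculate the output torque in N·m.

1680 N·m

P_in = √3·V·I·cosφ = 1.732 × 230 × 463 × 0.907 = 167288 W
P_out = η·P_in = 0.891 × 167288 = 149054 W
n_s = 120×60/8 = 900 rpm; n = 900×(1−0.0568) = 849 rpm
ω = 2π×849/60 = 88.91 rad/s
τ = P_out/ω = 149054/88.91 = 1680 N·m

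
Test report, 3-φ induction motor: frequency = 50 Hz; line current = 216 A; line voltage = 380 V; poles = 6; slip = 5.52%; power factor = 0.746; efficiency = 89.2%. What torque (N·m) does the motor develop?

956 N·m

P_in = √3·V·I·cosφ = 1.732 × 380 × 216 × 0.746 = 106053 W
P_out = η·P_in = 0.892 × 106053 = 94599 W
n_s = 120×50/6 = 1000 rpm; n = 1000×(1−0.0552) = 945 rpm
ω = 2π×945/60 = 98.96 rad/s
τ = P_out/ω = 94599/98.96 = 956 N·m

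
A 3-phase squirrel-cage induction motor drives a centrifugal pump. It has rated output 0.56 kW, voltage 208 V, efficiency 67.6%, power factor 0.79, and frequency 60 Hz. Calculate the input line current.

P_out = 0.56 kW = 560 W
P_in = P_out / η = 560 / 0.676 = 828 W
I_L = P_in / (√3·V_L·cosφ) = 828 / (1.732 × 208 × 0.79) = 2.91 A

2.91 A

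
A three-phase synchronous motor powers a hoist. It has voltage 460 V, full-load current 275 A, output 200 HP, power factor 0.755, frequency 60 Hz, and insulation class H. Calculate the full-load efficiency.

90.2 %

P_out = 200 × 746 = 149200 W
P_in = √3·V_L·I_L·cosφ = 1.732 × 460 × 275 × 0.755 = 165419 W
η = P_out / P_in = 149200 / 165419 = 0.902 = 90.2%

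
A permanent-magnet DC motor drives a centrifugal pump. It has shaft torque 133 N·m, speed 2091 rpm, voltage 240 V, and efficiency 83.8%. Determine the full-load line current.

145 A

ω = 2π×2091/60 = 219 rad/s; P_out = τω = 133 × 219 = 29127 W
P_in = P_out / η = 29127 / 0.838 = 34758 W
I = P_in / V = 34758 / 240 = 145 A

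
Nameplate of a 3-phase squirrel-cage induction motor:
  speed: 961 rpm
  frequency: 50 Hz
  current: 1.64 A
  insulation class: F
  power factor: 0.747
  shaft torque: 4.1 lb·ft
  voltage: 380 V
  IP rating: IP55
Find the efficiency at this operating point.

τ = 4.1 lb·ft × 1.356 = 5.56 N·m
ω = 2π × 961/60 = 100.6 rad/s; P_out = τω = 5.56 × 100.6 = 559 W
P_in = √3·V_L·I_L·cosφ = 1.732 × 380 × 1.64 × 0.747 = 806 W
η = P_out / P_in = 559 / 806 = 0.694 = 69.4%

69.4 %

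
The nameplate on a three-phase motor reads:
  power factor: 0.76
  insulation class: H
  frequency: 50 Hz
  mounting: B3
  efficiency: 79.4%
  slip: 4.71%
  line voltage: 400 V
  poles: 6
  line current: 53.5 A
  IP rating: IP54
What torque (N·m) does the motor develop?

224 N·m

P_in = √3·V·I·cosφ = 1.732 × 400 × 53.5 × 0.76 = 28169 W
P_out = η·P_in = 0.794 × 28169 = 22366 W
n_s = 120×50/6 = 1000 rpm; n = 1000×(1−0.0471) = 953 rpm
ω = 2π×953/60 = 99.8 rad/s
τ = P_out/ω = 22366/99.8 = 224 N·m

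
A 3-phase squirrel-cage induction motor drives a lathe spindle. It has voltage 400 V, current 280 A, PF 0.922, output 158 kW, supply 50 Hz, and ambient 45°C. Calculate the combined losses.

20900 W

P_in = √3·V·I·cosφ = 1.732×400×280×0.922 = 178853 W
P_out = 158000 W
Losses = P_in − P_out = 178853 − 158000 = 20853 W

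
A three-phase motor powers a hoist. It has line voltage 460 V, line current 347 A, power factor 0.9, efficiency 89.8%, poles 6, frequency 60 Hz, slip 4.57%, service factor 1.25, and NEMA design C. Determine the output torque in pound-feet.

P_in = √3·V·I·cosφ = 1.732 × 460 × 347 × 0.9 = 248816 W
P_out = η·P_in = 0.898 × 248816 = 223437 W
n_s = 120×60/6 = 1200 rpm; n = 1200×(1−0.0457) = 1145 rpm
ω = 2π×1145/60 = 119.9 rad/s
τ = P_out/ω = 223437/119.9 = 1864 N·m
In lb·ft: 1864/1.356 = 1370 lb·ft

1370 lb·ft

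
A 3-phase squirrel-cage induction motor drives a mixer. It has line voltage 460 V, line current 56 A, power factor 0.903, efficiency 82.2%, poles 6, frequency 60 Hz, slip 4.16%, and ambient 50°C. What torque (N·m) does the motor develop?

P_in = √3·V·I·cosφ = 1.732 × 460 × 56 × 0.903 = 40289 W
P_out = η·P_in = 0.822 × 40289 = 33118 W
n_s = 120×60/6 = 1200 rpm; n = 1200×(1−0.0416) = 1150 rpm
ω = 2π×1150/60 = 120.4 rad/s
τ = P_out/ω = 33118/120.4 = 275 N·m

275 N·m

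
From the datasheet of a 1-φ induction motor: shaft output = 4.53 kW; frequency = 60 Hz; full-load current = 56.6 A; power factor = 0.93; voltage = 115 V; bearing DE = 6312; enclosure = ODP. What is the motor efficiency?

P_out = 4.53 kW = 4530 W
P_in = V·I·cosφ = 115 × 56.6 × 0.93 = 6053 W
η = P_out / P_in = 4530 / 6053 = 0.748 = 74.8%

74.8 %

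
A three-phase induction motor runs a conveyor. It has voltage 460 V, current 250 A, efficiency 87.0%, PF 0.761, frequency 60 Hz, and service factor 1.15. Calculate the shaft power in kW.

P_in = √3·V·I·cosφ = 1.732 × 460 × 250 × 0.761 = 151576 W
P_out = η·P_in = 0.87 × 151576 = 131871 W

132 kW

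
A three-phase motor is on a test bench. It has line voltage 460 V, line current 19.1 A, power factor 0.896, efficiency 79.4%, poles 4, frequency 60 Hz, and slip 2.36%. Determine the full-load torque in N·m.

58.8 N·m

P_in = √3·V·I·cosφ = 1.732 × 460 × 19.1 × 0.896 = 13635 W
P_out = η·P_in = 0.794 × 13635 = 10826 W
n_s = 120×60/4 = 1800 rpm; n = 1800×(1−0.0236) = 1758 rpm
ω = 2π×1758/60 = 184.1 rad/s
τ = P_out/ω = 10826/184.1 = 58.8 N·m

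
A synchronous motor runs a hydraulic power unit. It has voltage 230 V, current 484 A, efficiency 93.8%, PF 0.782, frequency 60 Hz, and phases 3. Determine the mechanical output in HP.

P_in = √3·V·I·cosφ = 1.732 × 230 × 484 × 0.782 = 150774 W
P_out = η·P_in = 0.938 × 150774 = 141426 W
= 141426/746 = 190 HP

190 HP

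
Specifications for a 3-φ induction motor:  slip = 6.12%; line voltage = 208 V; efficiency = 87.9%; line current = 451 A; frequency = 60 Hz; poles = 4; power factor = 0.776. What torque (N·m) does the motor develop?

P_in = √3·V·I·cosφ = 1.732 × 208 × 451 × 0.776 = 126081 W
P_out = η·P_in = 0.879 × 126081 = 110825 W
n_s = 120×60/4 = 1800 rpm; n = 1800×(1−0.0612) = 1690 rpm
ω = 2π×1690/60 = 177 rad/s
τ = P_out/ω = 110825/177 = 626 N·m

626 N·m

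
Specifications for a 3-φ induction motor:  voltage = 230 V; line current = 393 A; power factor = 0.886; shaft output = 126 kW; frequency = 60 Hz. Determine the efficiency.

P_out = 126 kW = 126000 W
P_in = √3·V_L·I_L·cosφ = 1.732 × 230 × 393 × 0.886 = 138708 W
η = P_out / P_in = 126000 / 138708 = 0.908 = 90.8%

90.8 %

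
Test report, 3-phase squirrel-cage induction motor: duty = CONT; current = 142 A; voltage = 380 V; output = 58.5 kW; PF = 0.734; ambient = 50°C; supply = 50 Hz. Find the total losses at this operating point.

P_in = √3·V·I·cosφ = 1.732×380×142×0.734 = 68599 W
P_out = 58500 W
Losses = P_in − P_out = 68599 − 58500 = 10099 W

10100 W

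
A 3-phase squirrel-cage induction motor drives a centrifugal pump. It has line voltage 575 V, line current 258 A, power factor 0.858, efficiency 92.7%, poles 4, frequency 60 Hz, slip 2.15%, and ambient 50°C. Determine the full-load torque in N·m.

1110 N·m

P_in = √3·V·I·cosφ = 1.732 × 575 × 258 × 0.858 = 220456 W
P_out = η·P_in = 0.927 × 220456 = 204363 W
n_s = 120×60/4 = 1800 rpm; n = 1800×(1−0.0215) = 1761 rpm
ω = 2π×1761/60 = 184.4 rad/s
τ = P_out/ω = 204363/184.4 = 1110 N·m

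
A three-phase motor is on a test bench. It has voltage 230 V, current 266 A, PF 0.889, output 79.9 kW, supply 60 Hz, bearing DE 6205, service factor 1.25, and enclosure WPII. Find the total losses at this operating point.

14.3 kW

P_in = √3·V·I·cosφ = 1.732×230×266×0.889 = 94202 W
P_out = 79900 W
Losses = P_in − P_out = 94202 − 79900 = 14302 W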